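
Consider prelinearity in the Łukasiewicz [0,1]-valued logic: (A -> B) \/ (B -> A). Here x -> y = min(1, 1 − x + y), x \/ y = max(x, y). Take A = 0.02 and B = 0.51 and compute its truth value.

1.00

A -> B = min(1, 1 − 0.02 + 0.51) = min(1, 1.49) = 1.00
B -> A = min(1, 1 − 0.51 + 0.02) = min(1, 0.51) = 0.51
(A -> B) \/ (B -> A) = max(1.00, 0.51) = 1.00
(As expected: a Ł∞-tautology — holds in every MV-chain.)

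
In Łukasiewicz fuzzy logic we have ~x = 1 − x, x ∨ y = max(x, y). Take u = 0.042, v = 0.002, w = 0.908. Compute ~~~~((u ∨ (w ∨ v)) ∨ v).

0.908

w ∨ v = max(0.908, 0.002) = 0.908
u ∨ (w ∨ v) = max(0.042, 0.908) = 0.908
(u ∨ (w ∨ v)) ∨ v = max(0.908, 0.002) = 0.908
~((u ∨ (w ∨ v)) ∨ v) = 1 − 0.908 = 0.092
~~((u ∨ (w ∨ v)) ∨ v) = 1 − 0.092 = 0.908
~~~((u ∨ (w ∨ v)) ∨ v) = 1 − 0.908 = 0.092
~~~~((u ∨ (w ∨ v)) ∨ v) = 1 − 0.092 = 0.908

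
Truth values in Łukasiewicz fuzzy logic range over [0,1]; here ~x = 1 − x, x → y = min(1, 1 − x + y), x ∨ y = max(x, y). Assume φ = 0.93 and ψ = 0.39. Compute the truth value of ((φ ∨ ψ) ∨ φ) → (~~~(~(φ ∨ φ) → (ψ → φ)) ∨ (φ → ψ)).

φ ∨ ψ = max(0.93, 0.39) = 0.93
(φ ∨ ψ) ∨ φ = max(0.93, 0.93) = 0.93
φ ∨ φ = max(0.93, 0.93) = 0.93
~(φ ∨ φ) = 1 − 0.93 = 0.07
ψ → φ = min(1, 1 − 0.39 + 0.93) = min(1, 1.54) = 1.00
~(φ ∨ φ) → (ψ → φ) = min(1, 1 − 0.07 + 1.00) = min(1, 1.93) = 1.00
~(~(φ ∨ φ) → (ψ → φ)) = 1 − 1.00 = 0.00
~~(~(φ ∨ φ) → (ψ → φ)) = 1 − 0.00 = 1.00
~~~(~(φ ∨ φ) → (ψ → φ)) = 1 − 1.00 = 0.00
φ → ψ = min(1, 1 − 0.93 + 0.39) = min(1, 0.46) = 0.46
~~~(~(φ ∨ φ) → (ψ → φ)) ∨ (φ → ψ) = max(0.00, 0.46) = 0.46
((φ ∨ ψ) ∨ φ) → (~~~(~(φ ∨ φ) → (ψ → φ)) ∨ (φ → ψ)) = min(1, 1 − 0.93 + 0.46) = min(1, 0.53) = 0.53

0.53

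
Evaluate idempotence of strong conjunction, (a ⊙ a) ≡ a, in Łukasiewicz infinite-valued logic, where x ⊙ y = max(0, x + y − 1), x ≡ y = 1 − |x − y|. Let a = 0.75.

a ⊙ a = max(0, 0.75 + 0.75 − 1) = max(0, 0.50) = 0.50
(a ⊙ a) ≡ a = 1 − |0.50 − 0.75| = 1 − 0.25 = 0.75
(The value 0.75 < 1 shows this instance is not satisfied; fails in Ł∞ since a ⊗ a = max(0, 2a−1) ≠ a in general.)

0.75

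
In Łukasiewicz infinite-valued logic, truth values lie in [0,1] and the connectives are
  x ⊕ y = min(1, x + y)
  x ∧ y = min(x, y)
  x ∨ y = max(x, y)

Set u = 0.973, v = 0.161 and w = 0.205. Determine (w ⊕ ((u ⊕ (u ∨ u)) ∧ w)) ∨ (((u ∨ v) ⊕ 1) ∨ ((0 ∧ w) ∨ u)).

1.000

u ∨ u = max(0.973, 0.973) = 0.973
u ⊕ (u ∨ u) = min(1, 0.973 + 0.973) = min(1, 1.946) = 1.000
(u ⊕ (u ∨ u)) ∧ w = min(1.000, 0.205) = 0.205
w ⊕ ((u ⊕ (u ∨ u)) ∧ w) = min(1, 0.205 + 0.205) = min(1, 0.410) = 0.410
u ∨ v = max(0.973, 0.161) = 0.973
(u ∨ v) ⊕ 1 = min(1, 0.973 + 1.000) = min(1, 1.973) = 1.000
0 ∧ w = min(0.000, 0.205) = 0.000
(0 ∧ w) ∨ u = max(0.000, 0.973) = 0.973
((u ∨ v) ⊕ 1) ∨ ((0 ∧ w) ∨ u) = max(1.000, 0.973) = 1.000
(w ⊕ ((u ⊕ (u ∨ u)) ∧ w)) ∨ (((u ∨ v) ⊕ 1) ∨ ((0 ∧ w) ∨ u)) = max(0.410, 1.000) = 1.000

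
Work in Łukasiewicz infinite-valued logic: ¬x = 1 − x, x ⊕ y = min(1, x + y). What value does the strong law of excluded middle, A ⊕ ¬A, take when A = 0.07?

¬A = 1 − 0.07 = 0.93
A ⊕ ¬A = min(1, 0.07 + 0.93) = min(1, 1.00) = 1.00
(As expected: always 1 in Ł∞ since a ⊕ (1−a) = 1.)

1.00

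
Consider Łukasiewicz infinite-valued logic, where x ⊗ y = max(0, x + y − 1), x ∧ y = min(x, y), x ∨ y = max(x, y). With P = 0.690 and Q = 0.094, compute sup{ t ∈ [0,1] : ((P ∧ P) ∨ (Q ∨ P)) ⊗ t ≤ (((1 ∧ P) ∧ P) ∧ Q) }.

0.404

P ∧ P = min(0.690, 0.690) = 0.690
Q ∨ P = max(0.094, 0.690) = 0.690
(P ∧ P) ∨ (Q ∨ P) = max(0.690, 0.690) = 0.690
So the left factor is (P ∧ P) ∨ (Q ∨ P) = 0.690.
1 ∧ P = min(1.000, 0.690) = 0.690
(1 ∧ P) ∧ P = min(0.690, 0.690) = 0.690
((1 ∧ P) ∧ P) ∧ Q = min(0.690, 0.094) = 0.094
So the right-hand bound is ((1 ∧ P) ∧ P) ∧ Q = 0.094.
The residuum of the Łukasiewicz t-norm gives the supremum: min(1, 1 − 0.690 + 0.094).
1 − 0.690 + 0.094 = 0.404, so t = min(1, 0.404) = 0.404.
Check: 0.690 ⊗ 0.404 = max(0, 0.094) = 0.094 ≤ 0.094.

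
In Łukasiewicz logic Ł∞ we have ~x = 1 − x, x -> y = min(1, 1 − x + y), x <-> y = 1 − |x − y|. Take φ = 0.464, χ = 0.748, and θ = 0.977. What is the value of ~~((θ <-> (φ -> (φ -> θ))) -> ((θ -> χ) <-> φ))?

0.716

φ -> θ = min(1, 1 − 0.464 + 0.977) = min(1, 1.513) = 1.000
φ -> (φ -> θ) = min(1, 1 − 0.464 + 1.000) = min(1, 1.536) = 1.000
θ <-> (φ -> (φ -> θ)) = 1 − |0.977 − 1.000| = 1 − 0.023 = 0.977
θ -> χ = min(1, 1 − 0.977 + 0.748) = min(1, 0.771) = 0.771
(θ -> χ) <-> φ = 1 − |0.771 − 0.464| = 1 − 0.307 = 0.693
(θ <-> (φ -> (φ -> θ))) -> ((θ -> χ) <-> φ) = min(1, 1 − 0.977 + 0.693) = min(1, 0.716) = 0.716
~((θ <-> (φ -> (φ -> θ))) -> ((θ -> χ) <-> φ)) = 1 − 0.716 = 0.284
~~((θ <-> (φ -> (φ -> θ))) -> ((θ -> χ) <-> φ)) = 1 − 0.284 = 0.716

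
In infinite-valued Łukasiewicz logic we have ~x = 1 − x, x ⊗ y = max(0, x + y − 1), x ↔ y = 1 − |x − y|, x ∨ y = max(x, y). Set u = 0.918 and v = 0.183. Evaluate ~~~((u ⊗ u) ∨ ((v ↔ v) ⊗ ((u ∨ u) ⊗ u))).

u ⊗ u = max(0, 0.918 + 0.918 − 1) = max(0, 0.836) = 0.836
v ↔ v = 1 − |0.183 − 0.183| = 1 − 0.000 = 1.000
u ∨ u = max(0.918, 0.918) = 0.918
(u ∨ u) ⊗ u = max(0, 0.918 + 0.918 − 1) = max(0, 0.836) = 0.836
(v ↔ v) ⊗ ((u ∨ u) ⊗ u) = max(0, 1.000 + 0.836 − 1) = max(0, 0.836) = 0.836
(u ⊗ u) ∨ ((v ↔ v) ⊗ ((u ∨ u) ⊗ u)) = max(0.836, 0.836) = 0.836
~((u ⊗ u) ∨ ((v ↔ v) ⊗ ((u ∨ u) ⊗ u))) = 1 − 0.836 = 0.164
~~((u ⊗ u) ∨ ((v ↔ v) ⊗ ((u ∨ u) ⊗ u))) = 1 − 0.164 = 0.836
~~~((u ⊗ u) ∨ ((v ↔ v) ⊗ ((u ∨ u) ⊗ u))) = 1 − 0.836 = 0.164

0.164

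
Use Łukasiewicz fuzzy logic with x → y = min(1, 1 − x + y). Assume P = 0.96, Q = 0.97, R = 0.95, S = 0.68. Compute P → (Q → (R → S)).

R → S = min(1, 1 − 0.95 + 0.68) = min(1, 0.73) = 0.73
Q → (R → S) = min(1, 1 − 0.97 + 0.73) = min(1, 0.76) = 0.76
P → (Q → (R → S)) = min(1, 1 − 0.96 + 0.76) = min(1, 0.80) = 0.80

0.80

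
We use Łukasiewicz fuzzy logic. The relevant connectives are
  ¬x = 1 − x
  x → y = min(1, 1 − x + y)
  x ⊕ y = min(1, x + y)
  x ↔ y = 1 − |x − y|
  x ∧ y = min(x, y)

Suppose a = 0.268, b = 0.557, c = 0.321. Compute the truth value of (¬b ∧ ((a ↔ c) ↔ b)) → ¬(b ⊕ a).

0.732

¬b = 1 − 0.557 = 0.443
a ↔ c = 1 − |0.268 − 0.321| = 1 − 0.053 = 0.947
(a ↔ c) ↔ b = 1 − |0.947 − 0.557| = 1 − 0.390 = 0.610
¬b ∧ ((a ↔ c) ↔ b) = min(0.443, 0.610) = 0.443
b ⊕ a = min(1, 0.557 + 0.268) = min(1, 0.825) = 0.825
¬(b ⊕ a) = 1 − 0.825 = 0.175
(¬b ∧ ((a ↔ c) ↔ b)) → ¬(b ⊕ a) = min(1, 1 − 0.443 + 0.175) = min(1, 0.732) = 0.732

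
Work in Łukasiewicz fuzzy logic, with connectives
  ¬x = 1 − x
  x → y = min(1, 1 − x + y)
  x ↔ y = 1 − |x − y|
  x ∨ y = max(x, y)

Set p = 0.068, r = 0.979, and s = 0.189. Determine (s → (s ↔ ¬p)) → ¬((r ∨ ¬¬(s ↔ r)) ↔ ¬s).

0.168

¬p = 1 − 0.068 = 0.932
s ↔ ¬p = 1 − |0.189 − 0.932| = 1 − 0.743 = 0.257
s → (s ↔ ¬p) = min(1, 1 − 0.189 + 0.257) = min(1, 1.068) = 1.000
s ↔ r = 1 − |0.189 − 0.979| = 1 − 0.790 = 0.210
¬(s ↔ r) = 1 − 0.210 = 0.790
¬¬(s ↔ r) = 1 − 0.790 = 0.210
r ∨ ¬¬(s ↔ r) = max(0.979, 0.210) = 0.979
¬s = 1 − 0.189 = 0.811
(r ∨ ¬¬(s ↔ r)) ↔ ¬s = 1 − |0.979 − 0.811| = 1 − 0.168 = 0.832
¬((r ∨ ¬¬(s ↔ r)) ↔ ¬s) = 1 − 0.832 = 0.168
(s → (s ↔ ¬p)) → ¬((r ∨ ¬¬(s ↔ r)) ↔ ¬s) = min(1, 1 − 1.000 + 0.168) = min(1, 0.168) = 0.168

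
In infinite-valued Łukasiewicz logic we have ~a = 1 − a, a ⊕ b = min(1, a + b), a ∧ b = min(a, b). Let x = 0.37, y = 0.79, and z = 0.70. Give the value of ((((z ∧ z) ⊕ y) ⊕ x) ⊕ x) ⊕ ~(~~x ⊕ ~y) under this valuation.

1.00

z ∧ z = min(0.70, 0.70) = 0.70
(z ∧ z) ⊕ y = min(1, 0.70 + 0.79) = min(1, 1.49) = 1.00
((z ∧ z) ⊕ y) ⊕ x = min(1, 1.00 + 0.37) = min(1, 1.37) = 1.00
(((z ∧ z) ⊕ y) ⊕ x) ⊕ x = min(1, 1.00 + 0.37) = min(1, 1.37) = 1.00
~x = 1 − 0.37 = 0.63
~~x = 1 − 0.63 = 0.37
~y = 1 − 0.79 = 0.21
~~x ⊕ ~y = min(1, 0.37 + 0.21) = min(1, 0.58) = 0.58
~(~~x ⊕ ~y) = 1 − 0.58 = 0.42
((((z ∧ z) ⊕ y) ⊕ x) ⊕ x) ⊕ ~(~~x ⊕ ~y) = min(1, 1.00 + 0.42) = min(1, 1.42) = 1.00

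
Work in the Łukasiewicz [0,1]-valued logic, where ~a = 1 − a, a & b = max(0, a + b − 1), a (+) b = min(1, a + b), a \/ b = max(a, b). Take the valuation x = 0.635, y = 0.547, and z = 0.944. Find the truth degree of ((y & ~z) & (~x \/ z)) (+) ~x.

0.365

~z = 1 − 0.944 = 0.056
y & ~z = max(0, 0.547 + 0.056 − 1) = max(0, -0.397) = 0.000
~x = 1 − 0.635 = 0.365
~x \/ z = max(0.365, 0.944) = 0.944
(y & ~z) & (~x \/ z) = max(0, 0.000 + 0.944 − 1) = max(0, -0.056) = 0.000
((y & ~z) & (~x \/ z)) (+) ~x = min(1, 0.000 + 0.365) = min(1, 0.365) = 0.365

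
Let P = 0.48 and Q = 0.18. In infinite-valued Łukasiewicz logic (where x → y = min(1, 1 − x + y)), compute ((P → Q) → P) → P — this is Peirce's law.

P → Q = min(1, 1 − 0.48 + 0.18) = min(1, 0.70) = 0.70
(P → Q) → P = min(1, 1 − 0.70 + 0.48) = min(1, 0.78) = 0.78
((P → Q) → P) → P = min(1, 1 − 0.78 + 0.48) = min(1, 0.70) = 0.70
(The value 0.70 < 1 shows this instance is not satisfied; not a Ł∞-tautology in general.)

0.70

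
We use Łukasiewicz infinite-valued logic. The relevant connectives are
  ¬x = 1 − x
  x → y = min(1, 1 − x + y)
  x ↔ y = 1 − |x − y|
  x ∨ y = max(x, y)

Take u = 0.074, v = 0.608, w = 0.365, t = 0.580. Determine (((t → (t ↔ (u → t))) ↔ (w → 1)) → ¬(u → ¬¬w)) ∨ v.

u → t = min(1, 1 − 0.074 + 0.580) = min(1, 1.506) = 1.000
t ↔ (u → t) = 1 − |0.580 − 1.000| = 1 − 0.420 = 0.580
t → (t ↔ (u → t)) = min(1, 1 − 0.580 + 0.580) = min(1, 1.000) = 1.000
w → 1 = min(1, 1 − 0.365 + 1.000) = min(1, 1.635) = 1.000
(t → (t ↔ (u → t))) ↔ (w → 1) = 1 − |1.000 − 1.000| = 1 − 0.000 = 1.000
¬w = 1 − 0.365 = 0.635
¬¬w = 1 − 0.635 = 0.365
u → ¬¬w = min(1, 1 − 0.074 + 0.365) = min(1, 1.291) = 1.000
¬(u → ¬¬w) = 1 − 1.000 = 0.000
((t → (t ↔ (u → t))) ↔ (w → 1)) → ¬(u → ¬¬w) = min(1, 1 − 1.000 + 0.000) = min(1, 0.000) = 0.000
(((t → (t ↔ (u → t))) ↔ (w → 1)) → ¬(u → ¬¬w)) ∨ v = max(0.000, 0.608) = 0.608

0.608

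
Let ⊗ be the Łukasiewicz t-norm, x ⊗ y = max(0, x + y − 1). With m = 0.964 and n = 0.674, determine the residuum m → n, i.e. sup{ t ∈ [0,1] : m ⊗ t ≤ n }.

The residuum of the Łukasiewicz t-norm gives the supremum: min(1, 1 − 0.964 + 0.674).
1 − 0.964 + 0.674 = 0.710, so t = min(1, 0.710) = 0.710.
Check: 0.964 ⊗ 0.710 = max(0, 0.674) = 0.674 ≤ 0.674.

0.710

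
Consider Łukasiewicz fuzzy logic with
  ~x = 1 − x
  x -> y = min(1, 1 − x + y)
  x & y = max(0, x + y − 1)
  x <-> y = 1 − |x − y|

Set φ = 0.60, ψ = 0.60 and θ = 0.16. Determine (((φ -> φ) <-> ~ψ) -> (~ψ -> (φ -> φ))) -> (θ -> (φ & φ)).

φ -> φ = min(1, 1 − 0.60 + 0.60) = min(1, 1.00) = 1.00
~ψ = 1 − 0.60 = 0.40
(φ -> φ) <-> ~ψ = 1 − |1.00 − 0.40| = 1 − 0.60 = 0.40
~ψ -> (φ -> φ) = min(1, 1 − 0.40 + 1.00) = min(1, 1.60) = 1.00
((φ -> φ) <-> ~ψ) -> (~ψ -> (φ -> φ)) = min(1, 1 − 0.40 + 1.00) = min(1, 1.60) = 1.00
φ & φ = max(0, 0.60 + 0.60 − 1) = max(0, 0.20) = 0.20
θ -> (φ & φ) = min(1, 1 − 0.16 + 0.20) = min(1, 1.04) = 1.00
(((φ -> φ) <-> ~ψ) -> (~ψ -> (φ -> φ))) -> (θ -> (φ & φ)) = min(1, 1 − 1.00 + 1.00) = min(1, 1.00) = 1.00

1.00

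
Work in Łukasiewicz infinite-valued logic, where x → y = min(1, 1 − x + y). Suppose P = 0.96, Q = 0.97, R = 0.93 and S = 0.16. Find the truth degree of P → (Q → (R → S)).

0.30

R → S = min(1, 1 − 0.93 + 0.16) = min(1, 0.23) = 0.23
Q → (R → S) = min(1, 1 − 0.97 + 0.23) = min(1, 0.26) = 0.26
P → (Q → (R → S)) = min(1, 1 − 0.96 + 0.26) = min(1, 0.30) = 0.30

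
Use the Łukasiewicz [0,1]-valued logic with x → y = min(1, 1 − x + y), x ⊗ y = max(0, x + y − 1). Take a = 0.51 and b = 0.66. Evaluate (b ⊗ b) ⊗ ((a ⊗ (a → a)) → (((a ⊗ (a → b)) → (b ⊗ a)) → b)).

0.32

b ⊗ b = max(0, 0.66 + 0.66 − 1) = max(0, 0.32) = 0.32
a → a = min(1, 1 − 0.51 + 0.51) = min(1, 1.00) = 1.00
a ⊗ (a → a) = max(0, 0.51 + 1.00 − 1) = max(0, 0.51) = 0.51
a → b = min(1, 1 − 0.51 + 0.66) = min(1, 1.15) = 1.00
a ⊗ (a → b) = max(0, 0.51 + 1.00 − 1) = max(0, 0.51) = 0.51
b ⊗ a = max(0, 0.66 + 0.51 − 1) = max(0, 0.17) = 0.17
(a ⊗ (a → b)) → (b ⊗ a) = min(1, 1 − 0.51 + 0.17) = min(1, 0.66) = 0.66
((a ⊗ (a → b)) → (b ⊗ a)) → b = min(1, 1 − 0.66 + 0.66) = min(1, 1.00) = 1.00
(a ⊗ (a → a)) → (((a ⊗ (a → b)) → (b ⊗ a)) → b) = min(1, 1 − 0.51 + 1.00) = min(1, 1.49) = 1.00
(b ⊗ b) ⊗ ((a ⊗ (a → a)) → (((a ⊗ (a → b)) → (b ⊗ a)) → b)) = max(0, 0.32 + 1.00 − 1) = max(0, 0.32) = 0.32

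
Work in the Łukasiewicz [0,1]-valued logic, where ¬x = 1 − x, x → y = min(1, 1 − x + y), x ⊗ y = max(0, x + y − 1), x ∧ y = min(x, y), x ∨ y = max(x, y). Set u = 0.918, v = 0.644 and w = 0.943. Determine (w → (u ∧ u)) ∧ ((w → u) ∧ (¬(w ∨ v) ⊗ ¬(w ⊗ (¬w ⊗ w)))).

0.057

u ∧ u = min(0.918, 0.918) = 0.918
w → (u ∧ u) = min(1, 1 − 0.943 + 0.918) = min(1, 0.975) = 0.975
w → u = min(1, 1 − 0.943 + 0.918) = min(1, 0.975) = 0.975
w ∨ v = max(0.943, 0.644) = 0.943
¬(w ∨ v) = 1 − 0.943 = 0.057
¬w = 1 − 0.943 = 0.057
¬w ⊗ w = max(0, 0.057 + 0.943 − 1) = max(0, 0.000) = 0.000
w ⊗ (¬w ⊗ w) = max(0, 0.943 + 0.000 − 1) = max(0, -0.057) = 0.000
¬(w ⊗ (¬w ⊗ w)) = 1 − 0.000 = 1.000
¬(w ∨ v) ⊗ ¬(w ⊗ (¬w ⊗ w)) = max(0, 0.057 + 1.000 − 1) = max(0, 0.057) = 0.057
(w → u) ∧ (¬(w ∨ v) ⊗ ¬(w ⊗ (¬w ⊗ w))) = min(0.975, 0.057) = 0.057
(w → (u ∧ u)) ∧ ((w → u) ∧ (¬(w ∨ v) ⊗ ¬(w ⊗ (¬w ⊗ w)))) = min(0.975, 0.057) = 0.057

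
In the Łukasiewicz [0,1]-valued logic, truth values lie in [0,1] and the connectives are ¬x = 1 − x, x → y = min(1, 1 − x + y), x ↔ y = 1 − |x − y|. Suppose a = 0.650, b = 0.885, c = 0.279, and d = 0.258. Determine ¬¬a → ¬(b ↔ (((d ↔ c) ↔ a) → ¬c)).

¬a = 1 − 0.650 = 0.350
¬¬a = 1 − 0.350 = 0.650
d ↔ c = 1 − |0.258 − 0.279| = 1 − 0.021 = 0.979
(d ↔ c) ↔ a = 1 − |0.979 − 0.650| = 1 − 0.329 = 0.671
¬c = 1 − 0.279 = 0.721
((d ↔ c) ↔ a) → ¬c = min(1, 1 − 0.671 + 0.721) = min(1, 1.050) = 1.000
b ↔ (((d ↔ c) ↔ a) → ¬c) = 1 − |0.885 − 1.000| = 1 − 0.115 = 0.885
¬(b ↔ (((d ↔ c) ↔ a) → ¬c)) = 1 − 0.885 = 0.115
¬¬a → ¬(b ↔ (((d ↔ c) ↔ a) → ¬c)) = min(1, 1 − 0.650 + 0.115) = min(1, 0.465) = 0.465

0.465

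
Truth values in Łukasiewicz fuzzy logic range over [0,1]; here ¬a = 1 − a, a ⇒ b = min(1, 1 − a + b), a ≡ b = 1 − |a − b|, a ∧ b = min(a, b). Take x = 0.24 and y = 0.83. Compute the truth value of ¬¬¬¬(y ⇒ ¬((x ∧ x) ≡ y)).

x ∧ x = min(0.24, 0.24) = 0.24
(x ∧ x) ≡ y = 1 − |0.24 − 0.83| = 1 − 0.59 = 0.41
¬((x ∧ x) ≡ y) = 1 − 0.41 = 0.59
y ⇒ ¬((x ∧ x) ≡ y) = min(1, 1 − 0.83 + 0.59) = min(1, 0.76) = 0.76
¬(y ⇒ ¬((x ∧ x) ≡ y)) = 1 − 0.76 = 0.24
¬¬(y ⇒ ¬((x ∧ x) ≡ y)) = 1 − 0.24 = 0.76
¬¬¬(y ⇒ ¬((x ∧ x) ≡ y)) = 1 − 0.76 = 0.24
¬¬¬¬(y ⇒ ¬((x ∧ x) ≡ y)) = 1 − 0.24 = 0.76

0.76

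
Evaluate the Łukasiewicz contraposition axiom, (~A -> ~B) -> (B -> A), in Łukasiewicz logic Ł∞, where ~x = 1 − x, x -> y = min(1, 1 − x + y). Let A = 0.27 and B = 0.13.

~A = 1 − 0.27 = 0.73
~B = 1 − 0.13 = 0.87
~A -> ~B = min(1, 1 − 0.73 + 0.87) = min(1, 1.14) = 1.00
B -> A = min(1, 1 − 0.13 + 0.27) = min(1, 1.14) = 1.00
(~A -> ~B) -> (B -> A) = min(1, 1 − 1.00 + 1.00) = min(1, 1.00) = 1.00
(As expected: an axiom of Ł∞, always 1.)

1.00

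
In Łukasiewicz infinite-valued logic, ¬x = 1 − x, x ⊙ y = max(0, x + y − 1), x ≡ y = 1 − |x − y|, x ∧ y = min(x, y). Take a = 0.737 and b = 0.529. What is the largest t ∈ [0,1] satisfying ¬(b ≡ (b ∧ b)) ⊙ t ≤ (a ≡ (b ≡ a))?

1.000

b ∧ b = min(0.529, 0.529) = 0.529
b ≡ (b ∧ b) = 1 − |0.529 − 0.529| = 1 − 0.000 = 1.000
¬(b ≡ (b ∧ b)) = 1 − 1.000 = 0.000
So the left factor is ¬(b ≡ (b ∧ b)) = 0.000.
b ≡ a = 1 − |0.529 − 0.737| = 1 − 0.208 = 0.792
a ≡ (b ≡ a) = 1 − |0.737 − 0.792| = 1 − 0.055 = 0.945
So the right-hand bound is a ≡ (b ≡ a) = 0.945.
The residuum of the Łukasiewicz t-norm gives the supremum: min(1, 1 − 0.000 + 0.945).
1 − 0.000 + 0.945 = 1.945, so t = min(1, 1.945) = 1.000.
Check: 0.000 ⊙ 1.000 = max(0, 0.000) = 0.000 ≤ 0.945.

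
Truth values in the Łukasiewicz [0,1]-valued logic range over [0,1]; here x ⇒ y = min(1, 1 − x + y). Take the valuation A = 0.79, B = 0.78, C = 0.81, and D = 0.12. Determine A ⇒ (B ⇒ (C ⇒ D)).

0.74

C ⇒ D = min(1, 1 − 0.81 + 0.12) = min(1, 0.31) = 0.31
B ⇒ (C ⇒ D) = min(1, 1 − 0.78 + 0.31) = min(1, 0.53) = 0.53
A ⇒ (B ⇒ (C ⇒ D)) = min(1, 1 − 0.79 + 0.53) = min(1, 0.74) = 0.74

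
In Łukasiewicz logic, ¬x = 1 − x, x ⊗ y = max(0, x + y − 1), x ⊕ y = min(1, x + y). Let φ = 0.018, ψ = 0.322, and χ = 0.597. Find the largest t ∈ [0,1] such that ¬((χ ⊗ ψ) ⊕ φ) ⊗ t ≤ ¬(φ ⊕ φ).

χ ⊗ ψ = max(0, 0.597 + 0.322 − 1) = max(0, -0.081) = 0.000
(χ ⊗ ψ) ⊕ φ = min(1, 0.000 + 0.018) = min(1, 0.018) = 0.018
¬((χ ⊗ ψ) ⊕ φ) = 1 − 0.018 = 0.982
So the left factor is ¬((χ ⊗ ψ) ⊕ φ) = 0.982.
φ ⊕ φ = min(1, 0.018 + 0.018) = min(1, 0.036) = 0.036
¬(φ ⊕ φ) = 1 − 0.036 = 0.964
So the right-hand bound is ¬(φ ⊕ φ) = 0.964.
The residuum of the Łukasiewicz t-norm gives the supremum: min(1, 1 − 0.982 + 0.964).
1 − 0.982 + 0.964 = 0.982, so t = min(1, 0.982) = 0.982.
Check: 0.982 ⊗ 0.982 = max(0, 0.964) = 0.964 ≤ 0.964.

0.982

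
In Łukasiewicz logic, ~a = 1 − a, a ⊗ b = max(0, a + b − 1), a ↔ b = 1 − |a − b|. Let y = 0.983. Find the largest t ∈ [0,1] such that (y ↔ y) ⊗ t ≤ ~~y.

y ↔ y = 1 − |0.983 − 0.983| = 1 − 0.000 = 1.000
So the left factor is y ↔ y = 1.000.
~y = 1 − 0.983 = 0.017
~~y = 1 − 0.017 = 0.983
So the right-hand bound is ~~y = 0.983.
The residuum of the Łukasiewicz t-norm gives the supremum: min(1, 1 − 1.000 + 0.983).
1 − 1.000 + 0.983 = 0.983, so t = min(1, 0.983) = 0.983.
Check: 1.000 ⊗ 0.983 = max(0, 0.983) = 0.983 ≤ 0.983.

0.983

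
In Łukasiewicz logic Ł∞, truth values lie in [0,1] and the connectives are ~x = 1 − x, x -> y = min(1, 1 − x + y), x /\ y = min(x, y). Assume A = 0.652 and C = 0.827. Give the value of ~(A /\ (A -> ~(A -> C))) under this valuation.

A -> C = min(1, 1 − 0.652 + 0.827) = min(1, 1.175) = 1.000
~(A -> C) = 1 − 1.000 = 0.000
A -> ~(A -> C) = min(1, 1 − 0.652 + 0.000) = min(1, 0.348) = 0.348
A /\ (A -> ~(A -> C)) = min(0.652, 0.348) = 0.348
~(A /\ (A -> ~(A -> C))) = 1 − 0.348 = 0.652

0.652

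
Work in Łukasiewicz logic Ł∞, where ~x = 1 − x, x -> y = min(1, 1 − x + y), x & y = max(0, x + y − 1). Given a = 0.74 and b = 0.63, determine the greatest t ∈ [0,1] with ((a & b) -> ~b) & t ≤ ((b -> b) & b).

a & b = max(0, 0.74 + 0.63 − 1) = max(0, 0.37) = 0.37
~b = 1 − 0.63 = 0.37
(a & b) -> ~b = min(1, 1 − 0.37 + 0.37) = min(1, 1.00) = 1.00
So the left factor is (a & b) -> ~b = 1.00.
b -> b = min(1, 1 − 0.63 + 0.63) = min(1, 1.00) = 1.00
(b -> b) & b = max(0, 1.00 + 0.63 − 1) = max(0, 0.63) = 0.63
So the right-hand bound is (b -> b) & b = 0.63.
The residuum of the Łukasiewicz t-norm gives the supremum: min(1, 1 − 1.00 + 0.63).
1 − 1.00 + 0.63 = 0.63, so t = min(1, 0.63) = 0.63.
Check: 1.00 & 0.63 = max(0, 0.63) = 0.63 ≤ 0.63.

0.63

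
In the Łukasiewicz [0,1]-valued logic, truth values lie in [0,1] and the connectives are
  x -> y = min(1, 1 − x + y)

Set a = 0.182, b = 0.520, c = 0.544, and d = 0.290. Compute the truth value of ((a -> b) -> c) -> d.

a -> b = min(1, 1 − 0.182 + 0.520) = min(1, 1.338) = 1.000
(a -> b) -> c = min(1, 1 − 1.000 + 0.544) = min(1, 0.544) = 0.544
((a -> b) -> c) -> d = min(1, 1 − 0.544 + 0.290) = min(1, 0.746) = 0.746

0.746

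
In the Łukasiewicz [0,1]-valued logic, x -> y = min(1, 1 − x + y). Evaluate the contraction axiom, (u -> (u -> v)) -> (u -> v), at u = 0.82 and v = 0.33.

0.82

u -> v = min(1, 1 − 0.82 + 0.33) = min(1, 0.51) = 0.51
u -> (u -> v) = min(1, 1 − 0.82 + 0.51) = min(1, 0.69) = 0.69
(u -> (u -> v)) -> (u -> v) = min(1, 1 − 0.69 + 0.51) = min(1, 0.82) = 0.82
(The value 0.82 < 1 shows this instance is not satisfied; fails in Ł∞ (the t-norm is not idempotent).)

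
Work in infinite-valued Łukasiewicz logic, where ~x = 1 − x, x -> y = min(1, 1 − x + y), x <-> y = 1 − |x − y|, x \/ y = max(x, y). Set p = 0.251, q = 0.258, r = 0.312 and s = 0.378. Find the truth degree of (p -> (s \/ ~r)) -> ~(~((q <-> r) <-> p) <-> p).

0.444

~r = 1 − 0.312 = 0.688
s \/ ~r = max(0.378, 0.688) = 0.688
p -> (s \/ ~r) = min(1, 1 − 0.251 + 0.688) = min(1, 1.437) = 1.000
q <-> r = 1 − |0.258 − 0.312| = 1 − 0.054 = 0.946
(q <-> r) <-> p = 1 − |0.946 − 0.251| = 1 − 0.695 = 0.305
~((q <-> r) <-> p) = 1 − 0.305 = 0.695
~((q <-> r) <-> p) <-> p = 1 − |0.695 − 0.251| = 1 − 0.444 = 0.556
~(~((q <-> r) <-> p) <-> p) = 1 − 0.556 = 0.444
(p -> (s \/ ~r)) -> ~(~((q <-> r) <-> p) <-> p) = min(1, 1 − 1.000 + 0.444) = min(1, 0.444) = 0.444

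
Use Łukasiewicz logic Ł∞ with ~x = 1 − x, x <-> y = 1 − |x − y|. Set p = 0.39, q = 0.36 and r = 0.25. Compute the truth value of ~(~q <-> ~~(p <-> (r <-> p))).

0.11

~q = 1 − 0.36 = 0.64
r <-> p = 1 − |0.25 − 0.39| = 1 − 0.14 = 0.86
p <-> (r <-> p) = 1 − |0.39 − 0.86| = 1 − 0.47 = 0.53
~(p <-> (r <-> p)) = 1 − 0.53 = 0.47
~~(p <-> (r <-> p)) = 1 − 0.47 = 0.53
~q <-> ~~(p <-> (r <-> p)) = 1 − |0.64 − 0.53| = 1 − 0.11 = 0.89
~(~q <-> ~~(p <-> (r <-> p))) = 1 − 0.89 = 0.11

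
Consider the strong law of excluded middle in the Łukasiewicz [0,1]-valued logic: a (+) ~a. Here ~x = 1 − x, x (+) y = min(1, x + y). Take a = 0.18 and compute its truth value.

1.00

~a = 1 − 0.18 = 0.82
a (+) ~a = min(1, 0.18 + 0.82) = min(1, 1.00) = 1.00
(As expected: always 1 in Ł∞ since a ⊕ (1−a) = 1.)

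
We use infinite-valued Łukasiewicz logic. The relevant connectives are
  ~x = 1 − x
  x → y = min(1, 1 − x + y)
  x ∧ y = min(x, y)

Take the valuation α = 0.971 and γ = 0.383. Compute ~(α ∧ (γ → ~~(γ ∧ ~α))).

0.354

~α = 1 − 0.971 = 0.029
γ ∧ ~α = min(0.383, 0.029) = 0.029
~(γ ∧ ~α) = 1 − 0.029 = 0.971
~~(γ ∧ ~α) = 1 − 0.971 = 0.029
γ → ~~(γ ∧ ~α) = min(1, 1 − 0.383 + 0.029) = min(1, 0.646) = 0.646
α ∧ (γ → ~~(γ ∧ ~α)) = min(0.971, 0.646) = 0.646
~(α ∧ (γ → ~~(γ ∧ ~α))) = 1 − 0.646 = 0.354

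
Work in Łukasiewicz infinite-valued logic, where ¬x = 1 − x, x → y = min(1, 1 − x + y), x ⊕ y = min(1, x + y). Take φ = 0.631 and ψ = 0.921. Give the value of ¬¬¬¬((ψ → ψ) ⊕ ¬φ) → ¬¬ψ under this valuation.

0.921

ψ → ψ = min(1, 1 − 0.921 + 0.921) = min(1, 1.000) = 1.000
¬φ = 1 − 0.631 = 0.369
(ψ → ψ) ⊕ ¬φ = min(1, 1.000 + 0.369) = min(1, 1.369) = 1.000
¬((ψ → ψ) ⊕ ¬φ) = 1 − 1.000 = 0.000
¬¬((ψ → ψ) ⊕ ¬φ) = 1 − 0.000 = 1.000
¬¬¬((ψ → ψ) ⊕ ¬φ) = 1 − 1.000 = 0.000
¬¬¬¬((ψ → ψ) ⊕ ¬φ) = 1 − 0.000 = 1.000
¬ψ = 1 − 0.921 = 0.079
¬¬ψ = 1 − 0.079 = 0.921
¬¬¬¬((ψ → ψ) ⊕ ¬φ) → ¬¬ψ = min(1, 1 − 1.000 + 0.921) = min(1, 0.921) = 0.921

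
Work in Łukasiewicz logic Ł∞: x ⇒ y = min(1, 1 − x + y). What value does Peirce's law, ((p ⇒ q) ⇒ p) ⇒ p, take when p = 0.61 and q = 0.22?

0.61

p ⇒ q = min(1, 1 − 0.61 + 0.22) = min(1, 0.61) = 0.61
(p ⇒ q) ⇒ p = min(1, 1 − 0.61 + 0.61) = min(1, 1.00) = 1.00
((p ⇒ q) ⇒ p) ⇒ p = min(1, 1 − 1.00 + 0.61) = min(1, 0.61) = 0.61
(The value 0.61 < 1 shows this instance is not satisfied; not a Ł∞-tautology in general.)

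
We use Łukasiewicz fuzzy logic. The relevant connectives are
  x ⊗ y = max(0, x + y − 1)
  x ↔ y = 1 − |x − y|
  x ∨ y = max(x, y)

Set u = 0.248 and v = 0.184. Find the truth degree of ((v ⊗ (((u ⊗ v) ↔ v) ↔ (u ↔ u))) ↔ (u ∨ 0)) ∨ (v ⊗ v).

0.752

u ⊗ v = max(0, 0.248 + 0.184 − 1) = max(0, -0.568) = 0.000
(u ⊗ v) ↔ v = 1 − |0.000 − 0.184| = 1 − 0.184 = 0.816
u ↔ u = 1 − |0.248 − 0.248| = 1 − 0.000 = 1.000
((u ⊗ v) ↔ v) ↔ (u ↔ u) = 1 − |0.816 − 1.000| = 1 − 0.184 = 0.816
v ⊗ (((u ⊗ v) ↔ v) ↔ (u ↔ u)) = max(0, 0.184 + 0.816 − 1) = max(0, 0.000) = 0.000
u ∨ 0 = max(0.248, 0.000) = 0.248
(v ⊗ (((u ⊗ v) ↔ v) ↔ (u ↔ u))) ↔ (u ∨ 0) = 1 − |0.000 − 0.248| = 1 − 0.248 = 0.752
v ⊗ v = max(0, 0.184 + 0.184 − 1) = max(0, -0.632) = 0.000
((v ⊗ (((u ⊗ v) ↔ v) ↔ (u ↔ u))) ↔ (u ∨ 0)) ∨ (v ⊗ v) = max(0.752, 0.000) = 0.752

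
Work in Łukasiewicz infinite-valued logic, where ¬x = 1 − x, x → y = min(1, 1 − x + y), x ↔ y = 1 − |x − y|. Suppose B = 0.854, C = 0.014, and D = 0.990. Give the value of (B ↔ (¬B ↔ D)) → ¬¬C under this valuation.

0.712

¬B = 1 − 0.854 = 0.146
¬B ↔ D = 1 − |0.146 − 0.990| = 1 − 0.844 = 0.156
B ↔ (¬B ↔ D) = 1 − |0.854 − 0.156| = 1 − 0.698 = 0.302
¬C = 1 − 0.014 = 0.986
¬¬C = 1 − 0.986 = 0.014
(B ↔ (¬B ↔ D)) → ¬¬C = min(1, 1 − 0.302 + 0.014) = min(1, 0.712) = 0.712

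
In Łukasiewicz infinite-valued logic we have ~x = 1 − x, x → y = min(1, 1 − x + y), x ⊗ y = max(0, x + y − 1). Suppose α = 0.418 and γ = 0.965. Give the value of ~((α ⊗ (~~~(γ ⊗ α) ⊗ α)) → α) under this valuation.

γ ⊗ α = max(0, 0.965 + 0.418 − 1) = max(0, 0.383) = 0.383
~(γ ⊗ α) = 1 − 0.383 = 0.617
~~(γ ⊗ α) = 1 − 0.617 = 0.383
~~~(γ ⊗ α) = 1 − 0.383 = 0.617
~~~(γ ⊗ α) ⊗ α = max(0, 0.617 + 0.418 − 1) = max(0, 0.035) = 0.035
α ⊗ (~~~(γ ⊗ α) ⊗ α) = max(0, 0.418 + 0.035 − 1) = max(0, -0.547) = 0.000
(α ⊗ (~~~(γ ⊗ α) ⊗ α)) → α = min(1, 1 − 0.000 + 0.418) = min(1, 1.418) = 1.000
~((α ⊗ (~~~(γ ⊗ α) ⊗ α)) → α) = 1 − 1.000 = 0.000

0.000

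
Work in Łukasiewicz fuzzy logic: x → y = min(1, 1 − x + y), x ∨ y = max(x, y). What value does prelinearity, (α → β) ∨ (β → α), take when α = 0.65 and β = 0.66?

α → β = min(1, 1 − 0.65 + 0.66) = min(1, 1.01) = 1.00
β → α = min(1, 1 − 0.66 + 0.65) = min(1, 0.99) = 0.99
(α → β) ∨ (β → α) = max(1.00, 0.99) = 1.00
(As expected: a Ł∞-tautology — holds in every MV-chain.)

1.00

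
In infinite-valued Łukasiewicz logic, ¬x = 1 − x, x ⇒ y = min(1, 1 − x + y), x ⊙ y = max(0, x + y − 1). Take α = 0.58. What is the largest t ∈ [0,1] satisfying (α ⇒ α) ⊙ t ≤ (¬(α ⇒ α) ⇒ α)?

1.00

α ⇒ α = min(1, 1 − 0.58 + 0.58) = min(1, 1.00) = 1.00
So the left factor is α ⇒ α = 1.00.
¬(α ⇒ α) = 1 − 1.00 = 0.00
¬(α ⇒ α) ⇒ α = min(1, 1 − 0.00 + 0.58) = min(1, 1.58) = 1.00
So the right-hand bound is ¬(α ⇒ α) ⇒ α = 1.00.
The residuum of the Łukasiewicz t-norm gives the supremum: min(1, 1 − 1.00 + 1.00).
1 − 1.00 + 1.00 = 1.00, so t = min(1, 1.00) = 1.00.
Check: 1.00 ⊙ 1.00 = max(0, 1.00) = 1.00 ≤ 1.00.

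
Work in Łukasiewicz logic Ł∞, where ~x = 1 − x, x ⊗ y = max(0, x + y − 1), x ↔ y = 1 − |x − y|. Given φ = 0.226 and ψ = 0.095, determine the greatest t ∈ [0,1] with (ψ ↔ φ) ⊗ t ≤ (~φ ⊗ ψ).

ψ ↔ φ = 1 − |0.095 − 0.226| = 1 − 0.131 = 0.869
So the left factor is ψ ↔ φ = 0.869.
~φ = 1 − 0.226 = 0.774
~φ ⊗ ψ = max(0, 0.774 + 0.095 − 1) = max(0, -0.131) = 0.000
So the right-hand bound is ~φ ⊗ ψ = 0.000.
The residuum of the Łukasiewicz t-norm gives the supremum: min(1, 1 − 0.869 + 0.000).
1 − 0.869 + 0.000 = 0.131, so t = min(1, 0.131) = 0.131.
Check: 0.869 ⊗ 0.131 = max(0, 0.000) = 0.000 ≤ 0.000.

0.131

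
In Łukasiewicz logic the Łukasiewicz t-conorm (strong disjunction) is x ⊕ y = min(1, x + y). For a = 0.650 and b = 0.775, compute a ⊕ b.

1.000

a ⊕ b = min(1, 0.650 + 0.775) = min(1, 1.425) = 1.000
For comparison, the Gödel t-conorm max(x, y) would give 0.775.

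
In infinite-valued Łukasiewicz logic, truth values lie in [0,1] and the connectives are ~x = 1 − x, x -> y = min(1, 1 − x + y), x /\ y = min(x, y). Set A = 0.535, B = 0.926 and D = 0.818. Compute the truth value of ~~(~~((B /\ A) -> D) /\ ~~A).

B /\ A = min(0.926, 0.535) = 0.535
(B /\ A) -> D = min(1, 1 − 0.535 + 0.818) = min(1, 1.283) = 1.000
~((B /\ A) -> D) = 1 − 1.000 = 0.000
~~((B /\ A) -> D) = 1 − 0.000 = 1.000
~A = 1 − 0.535 = 0.465
~~A = 1 − 0.465 = 0.535
~~((B /\ A) -> D) /\ ~~A = min(1.000, 0.535) = 0.535
~(~~((B /\ A) -> D) /\ ~~A) = 1 − 0.535 = 0.465
~~(~~((B /\ A) -> D) /\ ~~A) = 1 − 0.465 = 0.535

0.535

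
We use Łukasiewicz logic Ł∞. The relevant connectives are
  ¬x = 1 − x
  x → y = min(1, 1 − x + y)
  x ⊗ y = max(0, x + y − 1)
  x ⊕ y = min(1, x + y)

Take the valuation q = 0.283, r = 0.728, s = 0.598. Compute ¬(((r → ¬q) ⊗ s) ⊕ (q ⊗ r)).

0.402

¬q = 1 − 0.283 = 0.717
r → ¬q = min(1, 1 − 0.728 + 0.717) = min(1, 0.989) = 0.989
(r → ¬q) ⊗ s = max(0, 0.989 + 0.598 − 1) = max(0, 0.587) = 0.587
q ⊗ r = max(0, 0.283 + 0.728 − 1) = max(0, 0.011) = 0.011
((r → ¬q) ⊗ s) ⊕ (q ⊗ r) = min(1, 0.587 + 0.011) = min(1, 0.598) = 0.598
¬(((r → ¬q) ⊗ s) ⊕ (q ⊗ r)) = 1 − 0.598 = 0.402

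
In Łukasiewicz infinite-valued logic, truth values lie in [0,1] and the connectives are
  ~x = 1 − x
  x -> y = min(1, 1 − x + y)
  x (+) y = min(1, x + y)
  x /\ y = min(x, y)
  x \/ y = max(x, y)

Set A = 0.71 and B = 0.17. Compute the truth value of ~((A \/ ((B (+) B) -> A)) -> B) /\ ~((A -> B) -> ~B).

0.00

B (+) B = min(1, 0.17 + 0.17) = min(1, 0.34) = 0.34
(B (+) B) -> A = min(1, 1 − 0.34 + 0.71) = min(1, 1.37) = 1.00
A \/ ((B (+) B) -> A) = max(0.71, 1.00) = 1.00
(A \/ ((B (+) B) -> A)) -> B = min(1, 1 − 1.00 + 0.17) = min(1, 0.17) = 0.17
~((A \/ ((B (+) B) -> A)) -> B) = 1 − 0.17 = 0.83
A -> B = min(1, 1 − 0.71 + 0.17) = min(1, 0.46) = 0.46
~B = 1 − 0.17 = 0.83
(A -> B) -> ~B = min(1, 1 − 0.46 + 0.83) = min(1, 1.37) = 1.00
~((A -> B) -> ~B) = 1 − 1.00 = 0.00
~((A \/ ((B (+) B) -> A)) -> B) /\ ~((A -> B) -> ~B) = min(0.83, 0.00) = 0.00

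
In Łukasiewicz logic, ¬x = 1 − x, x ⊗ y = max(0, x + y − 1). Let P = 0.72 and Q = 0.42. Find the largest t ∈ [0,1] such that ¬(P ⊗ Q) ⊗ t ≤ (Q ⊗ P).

P ⊗ Q = max(0, 0.72 + 0.42 − 1) = max(0, 0.14) = 0.14
¬(P ⊗ Q) = 1 − 0.14 = 0.86
So the left factor is ¬(P ⊗ Q) = 0.86.
Q ⊗ P = max(0, 0.42 + 0.72 − 1) = max(0, 0.14) = 0.14
So the right-hand bound is Q ⊗ P = 0.14.
The residuum of the Łukasiewicz t-norm gives the supremum: min(1, 1 − 0.86 + 0.14).
1 − 0.86 + 0.14 = 0.28, so t = min(1, 0.28) = 0.28.
Check: 0.86 ⊗ 0.28 = max(0, 0.14) = 0.14 ≤ 0.14.

0.28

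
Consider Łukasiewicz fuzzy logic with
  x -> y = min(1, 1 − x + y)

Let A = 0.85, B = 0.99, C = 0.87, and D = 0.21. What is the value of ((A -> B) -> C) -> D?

0.34

A -> B = min(1, 1 − 0.85 + 0.99) = min(1, 1.14) = 1.00
(A -> B) -> C = min(1, 1 − 1.00 + 0.87) = min(1, 0.87) = 0.87
((A -> B) -> C) -> D = min(1, 1 − 0.87 + 0.21) = min(1, 0.34) = 0.34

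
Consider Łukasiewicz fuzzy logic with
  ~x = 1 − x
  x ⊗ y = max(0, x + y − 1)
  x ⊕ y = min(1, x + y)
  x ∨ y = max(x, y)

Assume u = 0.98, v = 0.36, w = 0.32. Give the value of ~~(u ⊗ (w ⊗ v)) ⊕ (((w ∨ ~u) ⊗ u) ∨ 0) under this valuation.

w ⊗ v = max(0, 0.32 + 0.36 − 1) = max(0, -0.32) = 0.00
u ⊗ (w ⊗ v) = max(0, 0.98 + 0.00 − 1) = max(0, -0.02) = 0.00
~(u ⊗ (w ⊗ v)) = 1 − 0.00 = 1.00
~~(u ⊗ (w ⊗ v)) = 1 − 1.00 = 0.00
~u = 1 − 0.98 = 0.02
w ∨ ~u = max(0.32, 0.02) = 0.32
(w ∨ ~u) ⊗ u = max(0, 0.32 + 0.98 − 1) = max(0, 0.30) = 0.30
((w ∨ ~u) ⊗ u) ∨ 0 = max(0.30, 0.00) = 0.30
~~(u ⊗ (w ⊗ v)) ⊕ (((w ∨ ~u) ⊗ u) ∨ 0) = min(1, 0.00 + 0.30) = min(1, 0.30) = 0.30

0.30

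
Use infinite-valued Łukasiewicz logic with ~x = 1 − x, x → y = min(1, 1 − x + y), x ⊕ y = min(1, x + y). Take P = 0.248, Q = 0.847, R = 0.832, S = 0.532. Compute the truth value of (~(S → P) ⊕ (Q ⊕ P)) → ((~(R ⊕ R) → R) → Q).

S → P = min(1, 1 − 0.532 + 0.248) = min(1, 0.716) = 0.716
~(S → P) = 1 − 0.716 = 0.284
Q ⊕ P = min(1, 0.847 + 0.248) = min(1, 1.095) = 1.000
~(S → P) ⊕ (Q ⊕ P) = min(1, 0.284 + 1.000) = min(1, 1.284) = 1.000
R ⊕ R = min(1, 0.832 + 0.832) = min(1, 1.664) = 1.000
~(R ⊕ R) = 1 − 1.000 = 0.000
~(R ⊕ R) → R = min(1, 1 − 0.000 + 0.832) = min(1, 1.832) = 1.000
(~(R ⊕ R) → R) → Q = min(1, 1 − 1.000 + 0.847) = min(1, 0.847) = 0.847
(~(S → P) ⊕ (Q ⊕ P)) → ((~(R ⊕ R) → R) → Q) = min(1, 1 − 1.000 + 0.847) = min(1, 0.847) = 0.847

0.847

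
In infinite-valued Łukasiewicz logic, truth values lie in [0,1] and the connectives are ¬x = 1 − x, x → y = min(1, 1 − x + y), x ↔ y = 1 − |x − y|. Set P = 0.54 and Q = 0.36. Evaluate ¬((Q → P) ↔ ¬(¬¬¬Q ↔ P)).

Q → P = min(1, 1 − 0.36 + 0.54) = min(1, 1.18) = 1.00
¬Q = 1 − 0.36 = 0.64
¬¬Q = 1 − 0.64 = 0.36
¬¬¬Q = 1 − 0.36 = 0.64
¬¬¬Q ↔ P = 1 − |0.64 − 0.54| = 1 − 0.10 = 0.90
¬(¬¬¬Q ↔ P) = 1 − 0.90 = 0.10
(Q → P) ↔ ¬(¬¬¬Q ↔ P) = 1 − |1.00 − 0.10| = 1 − 0.90 = 0.10
¬((Q → P) ↔ ¬(¬¬¬Q ↔ P)) = 1 − 0.10 = 0.90

0.90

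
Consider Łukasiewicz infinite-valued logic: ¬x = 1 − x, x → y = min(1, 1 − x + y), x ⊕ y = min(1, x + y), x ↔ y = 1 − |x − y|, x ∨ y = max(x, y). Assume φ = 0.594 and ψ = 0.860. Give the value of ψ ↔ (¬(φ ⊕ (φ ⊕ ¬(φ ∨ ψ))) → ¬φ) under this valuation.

0.860

φ ∨ ψ = max(0.594, 0.860) = 0.860
¬(φ ∨ ψ) = 1 − 0.860 = 0.140
φ ⊕ ¬(φ ∨ ψ) = min(1, 0.594 + 0.140) = min(1, 0.734) = 0.734
φ ⊕ (φ ⊕ ¬(φ ∨ ψ)) = min(1, 0.594 + 0.734) = min(1, 1.328) = 1.000
¬(φ ⊕ (φ ⊕ ¬(φ ∨ ψ))) = 1 − 1.000 = 0.000
¬φ = 1 − 0.594 = 0.406
¬(φ ⊕ (φ ⊕ ¬(φ ∨ ψ))) → ¬φ = min(1, 1 − 0.000 + 0.406) = min(1, 1.406) = 1.000
ψ ↔ (¬(φ ⊕ (φ ⊕ ¬(φ ∨ ψ))) → ¬φ) = 1 − |0.860 − 1.000| = 1 − 0.140 = 0.860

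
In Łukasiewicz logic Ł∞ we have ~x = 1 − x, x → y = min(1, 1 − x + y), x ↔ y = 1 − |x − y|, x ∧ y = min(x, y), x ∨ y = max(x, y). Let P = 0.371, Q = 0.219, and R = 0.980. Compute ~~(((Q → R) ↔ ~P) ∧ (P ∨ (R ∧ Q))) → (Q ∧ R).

Q → R = min(1, 1 − 0.219 + 0.980) = min(1, 1.761) = 1.000
~P = 1 − 0.371 = 0.629
(Q → R) ↔ ~P = 1 − |1.000 − 0.629| = 1 − 0.371 = 0.629
R ∧ Q = min(0.980, 0.219) = 0.219
P ∨ (R ∧ Q) = max(0.371, 0.219) = 0.371
((Q → R) ↔ ~P) ∧ (P ∨ (R ∧ Q)) = min(0.629, 0.371) = 0.371
~(((Q → R) ↔ ~P) ∧ (P ∨ (R ∧ Q))) = 1 − 0.371 = 0.629
~~(((Q → R) ↔ ~P) ∧ (P ∨ (R ∧ Q))) = 1 − 0.629 = 0.371
Q ∧ R = min(0.219, 0.980) = 0.219
~~(((Q → R) ↔ ~P) ∧ (P ∨ (R ∧ Q))) → (Q ∧ R) = min(1, 1 − 0.371 + 0.219) = min(1, 0.848) = 0.848

0.848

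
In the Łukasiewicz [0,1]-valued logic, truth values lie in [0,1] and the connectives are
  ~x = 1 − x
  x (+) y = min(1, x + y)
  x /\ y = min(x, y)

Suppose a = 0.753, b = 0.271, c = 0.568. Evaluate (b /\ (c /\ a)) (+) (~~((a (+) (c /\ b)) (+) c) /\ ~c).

0.703

c /\ a = min(0.568, 0.753) = 0.568
b /\ (c /\ a) = min(0.271, 0.568) = 0.271
c /\ b = min(0.568, 0.271) = 0.271
a (+) (c /\ b) = min(1, 0.753 + 0.271) = min(1, 1.024) = 1.000
(a (+) (c /\ b)) (+) c = min(1, 1.000 + 0.568) = min(1, 1.568) = 1.000
~((a (+) (c /\ b)) (+) c) = 1 − 1.000 = 0.000
~~((a (+) (c /\ b)) (+) c) = 1 − 0.000 = 1.000
~c = 1 − 0.568 = 0.432
~~((a (+) (c /\ b)) (+) c) /\ ~c = min(1.000, 0.432) = 0.432
(b /\ (c /\ a)) (+) (~~((a (+) (c /\ b)) (+) c) /\ ~c) = min(1, 0.271 + 0.432) = min(1, 0.703) = 0.703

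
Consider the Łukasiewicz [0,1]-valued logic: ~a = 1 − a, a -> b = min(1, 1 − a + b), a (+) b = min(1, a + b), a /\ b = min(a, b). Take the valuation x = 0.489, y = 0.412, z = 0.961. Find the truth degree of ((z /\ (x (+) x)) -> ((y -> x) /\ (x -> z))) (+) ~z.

1.000

x (+) x = min(1, 0.489 + 0.489) = min(1, 0.978) = 0.978
z /\ (x (+) x) = min(0.961, 0.978) = 0.961
y -> x = min(1, 1 − 0.412 + 0.489) = min(1, 1.077) = 1.000
x -> z = min(1, 1 − 0.489 + 0.961) = min(1, 1.472) = 1.000
(y -> x) /\ (x -> z) = min(1.000, 1.000) = 1.000
(z /\ (x (+) x)) -> ((y -> x) /\ (x -> z)) = min(1, 1 − 0.961 + 1.000) = min(1, 1.039) = 1.000
~z = 1 − 0.961 = 0.039
((z /\ (x (+) x)) -> ((y -> x) /\ (x -> z))) (+) ~z = min(1, 1.000 + 0.039) = min(1, 1.039) = 1.000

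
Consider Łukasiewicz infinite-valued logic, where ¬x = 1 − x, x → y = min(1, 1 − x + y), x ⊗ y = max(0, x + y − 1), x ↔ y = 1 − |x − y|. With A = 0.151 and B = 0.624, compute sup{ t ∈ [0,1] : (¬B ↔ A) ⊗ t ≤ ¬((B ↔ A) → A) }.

¬B = 1 − 0.624 = 0.376
¬B ↔ A = 1 − |0.376 − 0.151| = 1 − 0.225 = 0.775
So the left factor is ¬B ↔ A = 0.775.
B ↔ A = 1 − |0.624 − 0.151| = 1 − 0.473 = 0.527
(B ↔ A) → A = min(1, 1 − 0.527 + 0.151) = min(1, 0.624) = 0.624
¬((B ↔ A) → A) = 1 − 0.624 = 0.376
So the right-hand bound is ¬((B ↔ A) → A) = 0.376.
The residuum of the Łukasiewicz t-norm gives the supremum: min(1, 1 − 0.775 + 0.376).
1 − 0.775 + 0.376 = 0.601, so t = min(1, 0.601) = 0.601.
Check: 0.775 ⊗ 0.601 = max(0, 0.376) = 0.376 ≤ 0.376.

0.601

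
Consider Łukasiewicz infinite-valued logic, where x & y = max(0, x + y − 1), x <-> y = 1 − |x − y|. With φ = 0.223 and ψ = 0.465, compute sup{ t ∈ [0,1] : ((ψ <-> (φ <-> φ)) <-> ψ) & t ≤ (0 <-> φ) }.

φ <-> φ = 1 − |0.223 − 0.223| = 1 − 0.000 = 1.000
ψ <-> (φ <-> φ) = 1 − |0.465 − 1.000| = 1 − 0.535 = 0.465
(ψ <-> (φ <-> φ)) <-> ψ = 1 − |0.465 − 0.465| = 1 − 0.000 = 1.000
So the left factor is (ψ <-> (φ <-> φ)) <-> ψ = 1.000.
0 <-> φ = 1 − |0.000 − 0.223| = 1 − 0.223 = 0.777
So the right-hand bound is 0 <-> φ = 0.777.
The residuum of the Łukasiewicz t-norm gives the supremum: min(1, 1 − 1.000 + 0.777).
1 − 1.000 + 0.777 = 0.777, so t = min(1, 0.777) = 0.777.
Check: 1.000 & 0.777 = max(0, 0.777) = 0.777 ≤ 0.777.

0.777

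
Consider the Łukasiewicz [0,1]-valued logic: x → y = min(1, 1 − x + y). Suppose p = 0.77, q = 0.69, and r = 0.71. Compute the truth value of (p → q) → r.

p → q = min(1, 1 − 0.77 + 0.69) = min(1, 0.92) = 0.92
(p → q) → r = min(1, 1 − 0.92 + 0.71) = min(1, 0.79) = 0.79

0.79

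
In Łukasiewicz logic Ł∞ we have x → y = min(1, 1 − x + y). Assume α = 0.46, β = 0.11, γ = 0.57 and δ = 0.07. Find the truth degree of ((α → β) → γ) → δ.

α → β = min(1, 1 − 0.46 + 0.11) = min(1, 0.65) = 0.65
(α → β) → γ = min(1, 1 − 0.65 + 0.57) = min(1, 0.92) = 0.92
((α → β) → γ) → δ = min(1, 1 − 0.92 + 0.07) = min(1, 0.15) = 0.15

0.15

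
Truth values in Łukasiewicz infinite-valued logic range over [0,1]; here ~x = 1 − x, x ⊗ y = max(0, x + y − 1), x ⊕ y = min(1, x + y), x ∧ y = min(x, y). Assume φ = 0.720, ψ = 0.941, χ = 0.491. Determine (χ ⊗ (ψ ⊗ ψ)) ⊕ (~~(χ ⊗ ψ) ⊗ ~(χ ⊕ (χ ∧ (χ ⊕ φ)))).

ψ ⊗ ψ = max(0, 0.941 + 0.941 − 1) = max(0, 0.882) = 0.882
χ ⊗ (ψ ⊗ ψ) = max(0, 0.491 + 0.882 − 1) = max(0, 0.373) = 0.373
χ ⊗ ψ = max(0, 0.491 + 0.941 − 1) = max(0, 0.432) = 0.432
~(χ ⊗ ψ) = 1 − 0.432 = 0.568
~~(χ ⊗ ψ) = 1 − 0.568 = 0.432
χ ⊕ φ = min(1, 0.491 + 0.720) = min(1, 1.211) = 1.000
χ ∧ (χ ⊕ φ) = min(0.491, 1.000) = 0.491
χ ⊕ (χ ∧ (χ ⊕ φ)) = min(1, 0.491 + 0.491) = min(1, 0.982) = 0.982
~(χ ⊕ (χ ∧ (χ ⊕ φ))) = 1 − 0.982 = 0.018
~~(χ ⊗ ψ) ⊗ ~(χ ⊕ (χ ∧ (χ ⊕ φ))) = max(0, 0.432 + 0.018 − 1) = max(0, -0.550) = 0.000
(χ ⊗ (ψ ⊗ ψ)) ⊕ (~~(χ ⊗ ψ) ⊗ ~(χ ⊕ (χ ∧ (χ ⊕ φ)))) = min(1, 0.373 + 0.000) = min(1, 0.373) = 0.373

0.373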